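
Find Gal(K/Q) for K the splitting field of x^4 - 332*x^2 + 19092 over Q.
Gal(K/Q) = V_4 (Klein four-group, Z/2Z × Z/2Z)

f factors as (x^2 - 74)(x^2 - 258), so the splitting field is K = Q(sqrt(74), sqrt(258)). The elements 74, 258, 19092 are all non-squares in Q, so sqrt(74) and sqrt(258) generate independent quadratic extensions. Thus [K:Q] = 4 and Gal(K/Q) is generated by the two order-2 automorphisms sqrt(74) ↦ -sqrt(74) and sqrt(258) ↦ -sqrt(258), giving V_4.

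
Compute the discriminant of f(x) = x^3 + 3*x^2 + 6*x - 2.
Δ = -1080

For x^3 + a x^2 + b x + c the discriminant is Δ = 18 a b c - 4 a^3 c + a^2 b^2 - 4 b^3 - 27 c^2.
Plug a = 3, b = 6, c = -2:
  18*(3)*(6)*(-2) - 4*(3)^3*(-2) + (3)^2*(6)^2 - 4*(6)^3 - 27*(-2)^2
  = -648 + (216) + 324 + (-864) + (-108)
  = -1080.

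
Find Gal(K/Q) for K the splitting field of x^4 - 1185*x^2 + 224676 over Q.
Gal(K/Q) = Z/2Z (cyclic of order 2)

f factors as (x^2 - 237)(x^2 - 948), so the splitting field is K = Q(sqrt(237), sqrt(948)). The squarefree part of 237 is 237 and the squarefree part of 948 is also 237, so sqrt(237) and sqrt(948) are both rational multiples of sqrt(237). Hence Q(sqrt(237)) = Q(sqrt(948)) = Q(sqrt(237)), and the splitting field collapses to a single degree-2 extension with Galois group Z/2Z.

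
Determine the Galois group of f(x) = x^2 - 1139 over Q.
Gal(K/Q) = Z/2Z (cyclic of order 2)

x^2 - 1139 is irreducible over Q since 1139 is not a rational square. The splitting field Q(sqrt(1139)) has degree 2 over Q, and its unique nontrivial automorphism is sqrt(1139) ↦ -sqrt(1139). Hence Gal(Q(sqrt(1139))/Q) = Z/2Z.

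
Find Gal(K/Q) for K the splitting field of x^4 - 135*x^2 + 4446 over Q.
Gal(K/Q) = V_4 (Klein four-group, Z/2Z × Z/2Z)

f factors as (x^2 - 57)(x^2 - 78), so the splitting field is K = Q(sqrt(57), sqrt(78)). The elements 57, 78, 4446 are all non-squares in Q, so sqrt(57) and sqrt(78) generate independent quadratic extensions. Thus [K:Q] = 4 and Gal(K/Q) is generated by the two order-2 automorphisms sqrt(57) ↦ -sqrt(57) and sqrt(78) ↦ -sqrt(78), giving V_4.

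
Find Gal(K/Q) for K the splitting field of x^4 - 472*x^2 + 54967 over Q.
Gal(K/Q) = V_4 (Klein four-group, Z/2Z × Z/2Z)

f factors as (x^2 - 209)(x^2 - 263), so the splitting field is K = Q(sqrt(209), sqrt(263)). The elements 209, 263, 54967 are all non-squares in Q, so sqrt(209) and sqrt(263) generate independent quadratic extensions. Thus [K:Q] = 4 and Gal(K/Q) is generated by the two order-2 automorphisms sqrt(209) ↦ -sqrt(209) and sqrt(263) ↦ -sqrt(263), giving V_4.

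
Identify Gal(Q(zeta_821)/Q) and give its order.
|Gal(Q(zeta_821)/Q)| = phi(821) = 820; group ≅ (Z/821Z)^* ≅ Z/820Z

The n-th cyclotomic polynomial Φ_821(x) is the minimal polynomial of zeta_821 over Q and has degree phi(821) = 820. So Q(zeta_821) is a degree-820 Galois extension with Galois group (Z/821Z)^*. (Z/821Z)^* is cyclic since 821 is an odd prime power (or 4). Hence Gal(Q(zeta_821)/Q) ≅ Z/820Z.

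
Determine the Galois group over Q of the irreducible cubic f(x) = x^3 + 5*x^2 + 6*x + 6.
Gal(K/Q) = S_3 (symmetric group of order 6)

Compute the discriminant of x^3 + (5)*x^2 + (6)*x + (6): Δ = -696. Since Δ is not a rational square, the Galois group is not contained in A_3; it must be the full S_3 (irreducibility of the cubic rules out anything smaller).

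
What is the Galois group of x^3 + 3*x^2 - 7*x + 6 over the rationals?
Gal(K/Q) = S_3 (symmetric group of order 6)

Compute the discriminant of x^3 + (3)*x^2 + (-7)*x + (6): Δ = -2075. Since Δ is not a rational square, the Galois group is not contained in A_3; it must be the full S_3 (irreducibility of the cubic rules out anything smaller).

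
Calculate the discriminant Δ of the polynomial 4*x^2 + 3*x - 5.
Δ = 89

For a quadratic a x^2 + b x + c the discriminant is Δ = b^2 - 4ac = (3)^2 - 4*(4)*(-5) = 9 - (-80) = 89.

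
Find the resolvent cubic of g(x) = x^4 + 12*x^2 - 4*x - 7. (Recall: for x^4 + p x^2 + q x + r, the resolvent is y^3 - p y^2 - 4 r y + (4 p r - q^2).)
h(y) = y^3 - 12*y^2 + 28*y - 352

Identify coefficients: p = 12, q = -4, r = -7.
Plug into h(y) = y^3 - p y^2 - 4 r y + (4 p r - q^2):
  h(y) = y^3 - (12) y^2 - 4*(-7) y + (4*(12)*(-7) - (-4)^2)
       = y^3 + (-12) y^2 + (28) y + (-352).
Simplifying: h(y) = y^3 - 12*y^2 + 28*y - 352.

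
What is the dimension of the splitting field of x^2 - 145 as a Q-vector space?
[K:Q] = 2

The polynomial x^2 - 145 is irreducible over Q since 145 is not a perfect square. Its splitting field is Q(sqrt(145)), which has degree 2 over Q.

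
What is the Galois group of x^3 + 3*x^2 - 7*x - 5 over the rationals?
Gal(K/Q) = S_3 (symmetric group of order 6)

Compute the discriminant of x^3 + (3)*x^2 + (-7)*x + (-5): Δ = 3568. Since Δ is not a rational square, the Galois group is not contained in A_3; it must be the full S_3 (irreducibility of the cubic rules out anything smaller).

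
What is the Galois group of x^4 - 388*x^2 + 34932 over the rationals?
Gal(K/Q) = V_4 (Klein four-group, Z/2Z × Z/2Z)

f factors as (x^2 - 142)(x^2 - 246), so the splitting field is K = Q(sqrt(142), sqrt(246)). The elements 142, 246, 34932 are all non-squares in Q, so sqrt(142) and sqrt(246) generate independent quadratic extensions. Thus [K:Q] = 4 and Gal(K/Q) is generated by the two order-2 automorphisms sqrt(142) ↦ -sqrt(142) and sqrt(246) ↦ -sqrt(246), giving V_4.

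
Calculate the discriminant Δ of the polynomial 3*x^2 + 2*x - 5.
Δ = 64

For a quadratic a x^2 + b x + c the discriminant is Δ = b^2 - 4ac = (2)^2 - 4*(3)*(-5) = 4 - (-60) = 64.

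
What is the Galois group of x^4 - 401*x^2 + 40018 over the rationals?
Gal(K/Q) = V_4 (Klein four-group, Z/2Z × Z/2Z)

f factors as (x^2 - 187)(x^2 - 214), so the splitting field is K = Q(sqrt(187), sqrt(214)). The elements 187, 214, 40018 are all non-squares in Q, so sqrt(187) and sqrt(214) generate independent quadratic extensions. Thus [K:Q] = 4 and Gal(K/Q) is generated by the two order-2 automorphisms sqrt(187) ↦ -sqrt(187) and sqrt(214) ↦ -sqrt(214), giving V_4.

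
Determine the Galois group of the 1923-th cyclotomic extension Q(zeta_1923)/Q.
|Gal(Q(zeta_1923)/Q)| = phi(1923) = 1280; group ≅ (Z/1923Z)^* ≅ Z/2Z × Z/640Z

The n-th cyclotomic polynomial Φ_1923(x) is the minimal polynomial of zeta_1923 over Q and has degree phi(1923) = 1280. So Q(zeta_1923) is a degree-1280 Galois extension with Galois group (Z/1923Z)^*. By CRT, (Z/1923Z)^* ≅ (Z/3Z)^* × (Z/641Z)^*. Each prime-power unit group is (Z/3Z)^* ≅ Z/2Z; (Z/641Z)^* ≅ Z/640Z. Hence Gal(Q(zeta_1923)/Q) ≅ Z/2Z × Z/640Z.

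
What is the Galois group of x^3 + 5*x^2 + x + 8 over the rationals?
Gal(K/Q) = S_3 (symmetric group of order 6)

Compute the discriminant of x^3 + (5)*x^2 + (1)*x + (8): Δ = -4987. Since Δ is not a rational square, the Galois group is not contained in A_3; it must be the full S_3 (irreducibility of the cubic rules out anything smaller).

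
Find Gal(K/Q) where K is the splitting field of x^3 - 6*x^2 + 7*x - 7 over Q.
Gal(K/Q) = S_3 (symmetric group of order 6)

Compute the discriminant of x^3 + (-6)*x^2 + (7)*x + (-7): Δ = -1687. Since Δ is not a rational square, the Galois group is not contained in A_3; it must be the full S_3 (irreducibility of the cubic rules out anything smaller).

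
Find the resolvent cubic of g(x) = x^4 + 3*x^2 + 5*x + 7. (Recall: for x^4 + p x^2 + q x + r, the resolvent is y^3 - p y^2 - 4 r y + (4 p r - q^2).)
h(y) = y^3 - 3*y^2 - 28*y + 59

Identify coefficients: p = 3, q = 5, r = 7.
Plug into h(y) = y^3 - p y^2 - 4 r y + (4 p r - q^2):
  h(y) = y^3 - (3) y^2 - 4*(7) y + (4*(3)*(7) - (5)^2)
       = y^3 + (-3) y^2 + (-28) y + (59).
Simplifying: h(y) = y^3 - 3*y^2 - 28*y + 59.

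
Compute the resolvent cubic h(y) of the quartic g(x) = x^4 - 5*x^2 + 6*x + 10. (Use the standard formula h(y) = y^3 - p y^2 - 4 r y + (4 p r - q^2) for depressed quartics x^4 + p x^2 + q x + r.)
h(y) = y^3 + 5*y^2 - 40*y - 236

Identify coefficients: p = -5, q = 6, r = 10.
Plug into h(y) = y^3 - p y^2 - 4 r y + (4 p r - q^2):
  h(y) = y^3 - (-5) y^2 - 4*(10) y + (4*(-5)*(10) - (6)^2)
       = y^3 + (5) y^2 + (-40) y + (-236).
Simplifying: h(y) = y^3 + 5*y^2 - 40*y - 236.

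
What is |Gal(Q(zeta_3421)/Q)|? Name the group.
|Gal(Q(zeta_3421)/Q)| = phi(3421) = 3100; group ≅ (Z/3421Z)^* ≅ Z/10Z × Z/310Z

The n-th cyclotomic polynomial Φ_3421(x) is the minimal polynomial of zeta_3421 over Q and has degree phi(3421) = 3100. So Q(zeta_3421) is a degree-3100 Galois extension with Galois group (Z/3421Z)^*. By CRT, (Z/3421Z)^* ≅ (Z/11Z)^* × (Z/311Z)^*. Each prime-power unit group is (Z/11Z)^* ≅ Z/10Z; (Z/311Z)^* ≅ Z/310Z. Hence Gal(Q(zeta_3421)/Q) ≅ Z/10Z × Z/310Z.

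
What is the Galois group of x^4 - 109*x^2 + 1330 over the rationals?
Gal(K/Q) = V_4 (Klein four-group, Z/2Z × Z/2Z)

f factors as (x^2 - 95)(x^2 - 14), so the splitting field is K = Q(sqrt(95), sqrt(14)). The elements 95, 14, 1330 are all non-squares in Q, so sqrt(95) and sqrt(14) generate independent quadratic extensions. Thus [K:Q] = 4 and Gal(K/Q) is generated by the two order-2 automorphisms sqrt(95) ↦ -sqrt(95) and sqrt(14) ↦ -sqrt(14), giving V_4.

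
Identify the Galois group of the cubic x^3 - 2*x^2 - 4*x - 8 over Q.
Gal(K/Q) = S_3 (symmetric group of order 6)

Compute the discriminant of x^3 + (-2)*x^2 + (-4)*x + (-8): Δ = -2816. Since Δ is not a rational square, the Galois group is not contained in A_3; it must be the full S_3 (irreducibility of the cubic rules out anything smaller).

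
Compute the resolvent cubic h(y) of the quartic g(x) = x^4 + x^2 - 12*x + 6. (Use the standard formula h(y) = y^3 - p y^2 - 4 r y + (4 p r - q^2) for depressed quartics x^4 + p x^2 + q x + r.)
h(y) = y^3 - y^2 - 24*y - 120

Identify coefficients: p = 1, q = -12, r = 6.
Plug into h(y) = y^3 - p y^2 - 4 r y + (4 p r - q^2):
  h(y) = y^3 - (1) y^2 - 4*(6) y + (4*(1)*(6) - (-12)^2)
       = y^3 + (-1) y^2 + (-24) y + (-120).
Simplifying: h(y) = y^3 - y^2 - 24*y - 120.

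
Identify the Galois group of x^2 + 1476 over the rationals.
Gal(K/Q) = Z/2Z (cyclic of order 2)

x^2 + 1476 is irreducible over Q since -1476 is not a rational square. The splitting field Q(sqrt(-1476)) has degree 2 over Q, and its unique nontrivial automorphism is sqrt(-1476) ↦ -sqrt(-1476). Hence Gal(Q(sqrt(-1476))/Q) = Z/2Z.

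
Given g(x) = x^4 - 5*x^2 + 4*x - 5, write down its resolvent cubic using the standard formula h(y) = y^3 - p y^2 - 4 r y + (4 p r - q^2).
h(y) = y^3 + 5*y^2 + 20*y + 84

Identify coefficients: p = -5, q = 4, r = -5.
Plug into h(y) = y^3 - p y^2 - 4 r y + (4 p r - q^2):
  h(y) = y^3 - (-5) y^2 - 4*(-5) y + (4*(-5)*(-5) - (4)^2)
       = y^3 + (5) y^2 + (20) y + (84).
Simplifying: h(y) = y^3 + 5*y^2 + 20*y + 84.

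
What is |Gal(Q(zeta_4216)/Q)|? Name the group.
|Gal(Q(zeta_4216)/Q)| = phi(4216) = 1920; group ≅ (Z/4216Z)^* ≅ Z/2Z × Z/2Z × Z/16Z × Z/30Z

The n-th cyclotomic polynomial Φ_4216(x) is the minimal polynomial of zeta_4216 over Q and has degree phi(4216) = 1920. So Q(zeta_4216) is a degree-1920 Galois extension with Galois group (Z/4216Z)^*. By CRT, (Z/4216Z)^* ≅ (Z/8Z)^* × (Z/17Z)^* × (Z/31Z)^*. Each prime-power unit group is (Z/8Z)^* ≅ Z/2Z × Z/2Z; (Z/17Z)^* ≅ Z/16Z; (Z/31Z)^* ≅ Z/30Z. Hence Gal(Q(zeta_4216)/Q) ≅ Z/2Z × Z/2Z × Z/16Z × Z/30Z.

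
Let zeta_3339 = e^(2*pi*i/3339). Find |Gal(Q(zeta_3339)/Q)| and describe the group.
|Gal(Q(zeta_3339)/Q)| = phi(3339) = 1872; group ≅ (Z/3339Z)^* ≅ Z/6Z × Z/6Z × Z/52Z

The n-th cyclotomic polynomial Φ_3339(x) is the minimal polynomial of zeta_3339 over Q and has degree phi(3339) = 1872. So Q(zeta_3339) is a degree-1872 Galois extension with Galois group (Z/3339Z)^*. By CRT, (Z/3339Z)^* ≅ (Z/9Z)^* × (Z/7Z)^* × (Z/53Z)^*. Each prime-power unit group is (Z/9Z)^* ≅ Z/6Z; (Z/7Z)^* ≅ Z/6Z; (Z/53Z)^* ≅ Z/52Z. Hence Gal(Q(zeta_3339)/Q) ≅ Z/6Z × Z/6Z × Z/52Z.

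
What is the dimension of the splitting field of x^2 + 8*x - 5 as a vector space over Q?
[K:Q] = 2

The discriminant of x^2 + (8)*x + (-5) is b^2 - 4c = 64 - (-20) = 84. Since 84 is not a perfect square in Q, the polynomial is irreducible over Q. Its two roots generate a degree-2 extension, so [K:Q] = 2.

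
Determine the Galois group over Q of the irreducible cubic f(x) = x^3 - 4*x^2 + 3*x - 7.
Gal(K/Q) = S_3 (symmetric group of order 6)

Compute the discriminant of x^3 + (-4)*x^2 + (3)*x + (-7): Δ = -1567. Since Δ is not a rational square, the Galois group is not contained in A_3; it must be the full S_3 (irreducibility of the cubic rules out anything smaller).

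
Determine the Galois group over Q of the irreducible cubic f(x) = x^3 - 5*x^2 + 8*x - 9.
Gal(K/Q) = S_3 (symmetric group of order 6)

Compute the discriminant of x^3 + (-5)*x^2 + (8)*x + (-9): Δ = -655. Since Δ is not a rational square, the Galois group is not contained in A_3; it must be the full S_3 (irreducibility of the cubic rules out anything smaller).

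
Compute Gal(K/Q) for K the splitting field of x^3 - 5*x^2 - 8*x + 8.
Gal(K/Q) = S_3 (symmetric group of order 6)

Compute the discriminant of x^3 + (-5)*x^2 + (-8)*x + (8): Δ = 11680. Since Δ is not a rational square, the Galois group is not contained in A_3; it must be the full S_3 (irreducibility of the cubic rules out anything smaller).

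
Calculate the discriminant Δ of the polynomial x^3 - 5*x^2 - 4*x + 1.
Δ = 1489

For x^3 + a x^2 + b x + c the discriminant is Δ = 18 a b c - 4 a^3 c + a^2 b^2 - 4 b^3 - 27 c^2.
Plug a = -5, b = -4, c = 1:
  18*(-5)*(-4)*(1) - 4*(-5)^3*(1) + (-5)^2*(-4)^2 - 4*(-4)^3 - 27*(1)^2
  = 360 + (500) + 400 + (256) + (-27)
  = 1489.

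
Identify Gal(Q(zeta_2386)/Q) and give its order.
|Gal(Q(zeta_2386)/Q)| = phi(2386) = 1192; group ≅ (Z/2386Z)^* ≅ Z/1192Z

The n-th cyclotomic polynomial Φ_2386(x) is the minimal polynomial of zeta_2386 over Q and has degree phi(2386) = 1192. So Q(zeta_2386) is a degree-1192 Galois extension with Galois group (Z/2386Z)^*. By CRT, (Z/2386Z)^* ≅ (Z/2Z)^* × (Z/1193Z)^*. Each prime-power unit group is (Z/2Z)^* ≅ trivial group (order 1); (Z/1193Z)^* ≅ Z/1192Z. Hence Gal(Q(zeta_2386)/Q) ≅ Z/1192Z.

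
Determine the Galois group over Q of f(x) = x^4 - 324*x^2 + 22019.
Gal(K/Q) = V_4 (Klein four-group, Z/2Z × Z/2Z)

f factors as (x^2 - 97)(x^2 - 227), so the splitting field is K = Q(sqrt(97), sqrt(227)). The elements 97, 227, 22019 are all non-squares in Q, so sqrt(97) and sqrt(227) generate independent quadratic extensions. Thus [K:Q] = 4 and Gal(K/Q) is generated by the two order-2 automorphisms sqrt(97) ↦ -sqrt(97) and sqrt(227) ↦ -sqrt(227), giving V_4.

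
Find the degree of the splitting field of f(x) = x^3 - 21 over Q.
[K:Q] = 6

x^3 - 21 has one real root r = 21^(1/3) and two complex roots r*zeta_3, r*zeta_3^2 where zeta_3 = e^(2*pi*i/3). The splitting field is Q(r, zeta_3). [Q(r):Q] = 3 and [Q(zeta_3):Q] = 2 with gcd = 1, so [Q(r, zeta_3):Q] = 3 * 2 = 6.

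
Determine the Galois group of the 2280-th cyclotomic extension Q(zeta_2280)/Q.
|Gal(Q(zeta_2280)/Q)| = phi(2280) = 576; group ≅ (Z/2280Z)^* ≅ Z/2Z × Z/2Z × Z/2Z × Z/4Z × Z/18Z

The n-th cyclotomic polynomial Φ_2280(x) is the minimal polynomial of zeta_2280 over Q and has degree phi(2280) = 576. So Q(zeta_2280) is a degree-576 Galois extension with Galois group (Z/2280Z)^*. By CRT, (Z/2280Z)^* ≅ (Z/8Z)^* × (Z/3Z)^* × (Z/5Z)^* × (Z/19Z)^*. Each prime-power unit group is (Z/8Z)^* ≅ Z/2Z × Z/2Z; (Z/3Z)^* ≅ Z/2Z; (Z/5Z)^* ≅ Z/4Z; (Z/19Z)^* ≅ Z/18Z. Hence Gal(Q(zeta_2280)/Q) ≅ Z/2Z × Z/2Z × Z/2Z × Z/4Z × Z/18Z.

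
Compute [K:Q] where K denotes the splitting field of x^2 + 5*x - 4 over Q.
[K:Q] = 2

The discriminant of x^2 + (5)*x + (-4) is b^2 - 4c = 25 - (-16) = 41. Since 41 is not a perfect square in Q, the polynomial is irreducible over Q. Its two roots generate a degree-2 extension, so [K:Q] = 2.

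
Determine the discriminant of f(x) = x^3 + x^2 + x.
Δ = -3

For x^3 + a x^2 + b x + c the discriminant is Δ = 18 a b c - 4 a^3 c + a^2 b^2 - 4 b^3 - 27 c^2.
Plug a = 1, b = 1, c = 0:
  18*(1)*(1)*(0) - 4*(1)^3*(0) + (1)^2*(1)^2 - 4*(1)^3 - 27*(0)^2
  = 0 + (0) + 1 + (-4) + (0)
  = -3.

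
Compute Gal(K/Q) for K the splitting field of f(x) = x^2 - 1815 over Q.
Gal(K/Q) = Z/2Z (cyclic of order 2)

x^2 - 1815 is irreducible over Q since 1815 is not a rational square. The splitting field Q(sqrt(1815)) has degree 2 over Q, and its unique nontrivial automorphism is sqrt(1815) ↦ -sqrt(1815). Hence Gal(Q(sqrt(1815))/Q) = Z/2Z.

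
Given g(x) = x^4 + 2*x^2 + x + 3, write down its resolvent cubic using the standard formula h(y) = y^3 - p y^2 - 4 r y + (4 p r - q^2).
h(y) = y^3 - 2*y^2 - 12*y + 23

Identify coefficients: p = 2, q = 1, r = 3.
Plug into h(y) = y^3 - p y^2 - 4 r y + (4 p r - q^2):
  h(y) = y^3 - (2) y^2 - 4*(3) y + (4*(2)*(3) - (1)^2)
       = y^3 + (-2) y^2 + (-12) y + (23).
Simplifying: h(y) = y^3 - 2*y^2 - 12*y + 23.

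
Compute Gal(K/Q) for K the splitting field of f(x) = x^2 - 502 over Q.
Gal(K/Q) = Z/2Z (cyclic of order 2)

x^2 - 502 is irreducible over Q since 502 is not a rational square. The splitting field Q(sqrt(502)) has degree 2 over Q, and its unique nontrivial automorphism is sqrt(502) ↦ -sqrt(502). Hence Gal(Q(sqrt(502))/Q) = Z/2Z.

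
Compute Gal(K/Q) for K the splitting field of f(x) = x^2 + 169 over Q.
Gal(K/Q) = Z/2Z (cyclic of order 2)

x^2 + 169 is irreducible over Q since -169 is not a rational square. The splitting field Q(sqrt(-169)) has degree 2 over Q, and its unique nontrivial automorphism is sqrt(-169) ↦ -sqrt(-169). Hence Gal(Q(sqrt(-169))/Q) = Z/2Z.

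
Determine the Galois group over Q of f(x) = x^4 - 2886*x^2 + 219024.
Gal(K/Q) = Z/2Z (cyclic of order 2)

f factors as (x^2 - 2808)(x^2 - 78), so the splitting field is K = Q(sqrt(2808), sqrt(78)). The squarefree part of 2808 is 78 and the squarefree part of 78 is also 78, so sqrt(2808) and sqrt(78) are both rational multiples of sqrt(78). Hence Q(sqrt(2808)) = Q(sqrt(78)) = Q(sqrt(78)), and the splitting field collapses to a single degree-2 extension with Galois group Z/2Z.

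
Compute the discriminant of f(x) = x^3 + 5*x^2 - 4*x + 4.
Δ = -3216

For x^3 + a x^2 + b x + c the discriminant is Δ = 18 a b c - 4 a^3 c + a^2 b^2 - 4 b^3 - 27 c^2.
Plug a = 5, b = -4, c = 4:
  18*(5)*(-4)*(4) - 4*(5)^3*(4) + (5)^2*(-4)^2 - 4*(-4)^3 - 27*(4)^2
  = -1440 + (-2000) + 400 + (256) + (-432)
  = -3216.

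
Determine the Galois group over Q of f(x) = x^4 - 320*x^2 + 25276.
Gal(K/Q) = V_4 (Klein four-group, Z/2Z × Z/2Z)

f factors as (x^2 - 142)(x^2 - 178), so the splitting field is K = Q(sqrt(142), sqrt(178)). The elements 142, 178, 25276 are all non-squares in Q, so sqrt(142) and sqrt(178) generate independent quadratic extensions. Thus [K:Q] = 4 and Gal(K/Q) is generated by the two order-2 automorphisms sqrt(142) ↦ -sqrt(142) and sqrt(178) ↦ -sqrt(178), giving V_4.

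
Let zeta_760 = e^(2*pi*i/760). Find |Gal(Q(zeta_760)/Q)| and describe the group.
|Gal(Q(zeta_760)/Q)| = phi(760) = 288; group ≅ (Z/760Z)^* ≅ Z/2Z × Z/2Z × Z/4Z × Z/18Z

The n-th cyclotomic polynomial Φ_760(x) is the minimal polynomial of zeta_760 over Q and has degree phi(760) = 288. So Q(zeta_760) is a degree-288 Galois extension with Galois group (Z/760Z)^*. By CRT, (Z/760Z)^* ≅ (Z/8Z)^* × (Z/5Z)^* × (Z/19Z)^*. Each prime-power unit group is (Z/8Z)^* ≅ Z/2Z × Z/2Z; (Z/5Z)^* ≅ Z/4Z; (Z/19Z)^* ≅ Z/18Z. Hence Gal(Q(zeta_760)/Q) ≅ Z/2Z × Z/2Z × Z/4Z × Z/18Z.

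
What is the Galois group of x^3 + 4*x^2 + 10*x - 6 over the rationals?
Gal(K/Q) = S_3 (symmetric group of order 6)

Compute the discriminant of x^3 + (4)*x^2 + (10)*x + (-6): Δ = -6156. Since Δ is not a rational square, the Galois group is not contained in A_3; it must be the full S_3 (irreducibility of the cubic rules out anything smaller).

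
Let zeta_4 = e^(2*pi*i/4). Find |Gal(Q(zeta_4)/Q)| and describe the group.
|Gal(Q(zeta_4)/Q)| = phi(4) = 2; group ≅ (Z/4Z)^* ≅ Z/2Z

The n-th cyclotomic polynomial Φ_4(x) is the minimal polynomial of zeta_4 over Q and has degree phi(4) = 2. So Q(zeta_4) is a degree-2 Galois extension with Galois group (Z/4Z)^*. (Z/4Z)^* is cyclic since 4 is an odd prime power (or 4). Hence Gal(Q(zeta_4)/Q) ≅ Z/2Z.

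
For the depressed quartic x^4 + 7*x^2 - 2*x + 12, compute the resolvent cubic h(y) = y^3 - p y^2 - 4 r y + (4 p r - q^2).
h(y) = y^3 - 7*y^2 - 48*y + 332

Identify coefficients: p = 7, q = -2, r = 12.
Plug into h(y) = y^3 - p y^2 - 4 r y + (4 p r - q^2):
  h(y) = y^3 - (7) y^2 - 4*(12) y + (4*(7)*(12) - (-2)^2)
       = y^3 + (-7) y^2 + (-48) y + (332).
Simplifying: h(y) = y^3 - 7*y^2 - 48*y + 332.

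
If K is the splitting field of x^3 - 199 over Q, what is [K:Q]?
[K:Q] = 6

x^3 - 199 has one real root r = 199^(1/3) and two complex roots r*zeta_3, r*zeta_3^2 where zeta_3 = e^(2*pi*i/3). The splitting field is Q(r, zeta_3). [Q(r):Q] = 3 and [Q(zeta_3):Q] = 2 with gcd = 1, so [Q(r, zeta_3):Q] = 3 * 2 = 6.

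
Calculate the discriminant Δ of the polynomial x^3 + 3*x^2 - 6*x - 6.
Δ = 2808

For x^3 + a x^2 + b x + c the discriminant is Δ = 18 a b c - 4 a^3 c + a^2 b^2 - 4 b^3 - 27 c^2.
Plug a = 3, b = -6, c = -6:
  18*(3)*(-6)*(-6) - 4*(3)^3*(-6) + (3)^2*(-6)^2 - 4*(-6)^3 - 27*(-6)^2
  = 1944 + (648) + 324 + (864) + (-972)
  = 2808.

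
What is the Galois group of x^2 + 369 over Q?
Gal(K/Q) = Z/2Z (cyclic of order 2)

x^2 + 369 is irreducible over Q since -369 is not a rational square. The splitting field Q(sqrt(-369)) has degree 2 over Q, and its unique nontrivial automorphism is sqrt(-369) ↦ -sqrt(-369). Hence Gal(Q(sqrt(-369))/Q) = Z/2Z.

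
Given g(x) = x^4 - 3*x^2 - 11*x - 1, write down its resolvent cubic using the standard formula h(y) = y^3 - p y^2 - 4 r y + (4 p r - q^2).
h(y) = y^3 + 3*y^2 + 4*y - 109

Identify coefficients: p = -3, q = -11, r = -1.
Plug into h(y) = y^3 - p y^2 - 4 r y + (4 p r - q^2):
  h(y) = y^3 - (-3) y^2 - 4*(-1) y + (4*(-3)*(-1) - (-11)^2)
       = y^3 + (3) y^2 + (4) y + (-109).
Simplifying: h(y) = y^3 + 3*y^2 + 4*y - 109.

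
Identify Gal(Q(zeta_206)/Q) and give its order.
|Gal(Q(zeta_206)/Q)| = phi(206) = 102; group ≅ (Z/206Z)^* ≅ Z/102Z

The n-th cyclotomic polynomial Φ_206(x) is the minimal polynomial of zeta_206 over Q and has degree phi(206) = 102. So Q(zeta_206) is a degree-102 Galois extension with Galois group (Z/206Z)^*. By CRT, (Z/206Z)^* ≅ (Z/2Z)^* × (Z/103Z)^*. Each prime-power unit group is (Z/2Z)^* ≅ trivial group (order 1); (Z/103Z)^* ≅ Z/102Z. Hence Gal(Q(zeta_206)/Q) ≅ Z/102Z.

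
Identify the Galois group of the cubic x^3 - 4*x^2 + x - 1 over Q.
Gal(K/Q) = S_3 (symmetric group of order 6)

Compute the discriminant of x^3 + (-4)*x^2 + (1)*x + (-1): Δ = -199. Since Δ is not a rational square, the Galois group is not contained in A_3; it must be the full S_3 (irreducibility of the cubic rules out anything smaller).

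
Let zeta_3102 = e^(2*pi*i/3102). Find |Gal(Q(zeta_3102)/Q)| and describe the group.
|Gal(Q(zeta_3102)/Q)| = phi(3102) = 920; group ≅ (Z/3102Z)^* ≅ Z/2Z × Z/10Z × Z/46Z

The n-th cyclotomic polynomial Φ_3102(x) is the minimal polynomial of zeta_3102 over Q and has degree phi(3102) = 920. So Q(zeta_3102) is a degree-920 Galois extension with Galois group (Z/3102Z)^*. By CRT, (Z/3102Z)^* ≅ (Z/2Z)^* × (Z/3Z)^* × (Z/11Z)^* × (Z/47Z)^*. Each prime-power unit group is (Z/2Z)^* ≅ trivial group (order 1); (Z/3Z)^* ≅ Z/2Z; (Z/11Z)^* ≅ Z/10Z; (Z/47Z)^* ≅ Z/46Z. Hence Gal(Q(zeta_3102)/Q) ≅ Z/2Z × Z/10Z × Z/46Z.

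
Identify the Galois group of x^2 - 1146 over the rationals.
Gal(K/Q) = Z/2Z (cyclic of order 2)

x^2 - 1146 is irreducible over Q since 1146 is not a rational square. The splitting field Q(sqrt(1146)) has degree 2 over Q, and its unique nontrivial automorphism is sqrt(1146) ↦ -sqrt(1146). Hence Gal(Q(sqrt(1146))/Q) = Z/2Z.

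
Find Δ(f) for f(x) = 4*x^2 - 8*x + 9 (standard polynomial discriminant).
Δ = -80

For a quadratic a x^2 + b x + c the discriminant is Δ = b^2 - 4ac = (-8)^2 - 4*(4)*(9) = 64 - (144) = -80.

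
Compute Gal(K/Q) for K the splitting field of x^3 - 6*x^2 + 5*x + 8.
Gal(K/Q) = S_3 (symmetric group of order 6)

Compute the discriminant of x^3 + (-6)*x^2 + (5)*x + (8): Δ = 1264. Since Δ is not a rational square, the Galois group is not contained in A_3; it must be the full S_3 (irreducibility of the cubic rules out anything smaller).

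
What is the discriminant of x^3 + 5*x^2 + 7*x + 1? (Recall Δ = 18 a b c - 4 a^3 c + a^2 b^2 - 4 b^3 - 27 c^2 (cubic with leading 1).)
Δ = -44

For x^3 + a x^2 + b x + c the discriminant is Δ = 18 a b c - 4 a^3 c + a^2 b^2 - 4 b^3 - 27 c^2.
Plug a = 5, b = 7, c = 1:
  18*(5)*(7)*(1) - 4*(5)^3*(1) + (5)^2*(7)^2 - 4*(7)^3 - 27*(1)^2
  = 630 + (-500) + 1225 + (-1372) + (-27)
  = -44.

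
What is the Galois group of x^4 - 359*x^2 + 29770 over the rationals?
Gal(K/Q) = V_4 (Klein four-group, Z/2Z × Z/2Z)

f factors as (x^2 - 229)(x^2 - 130), so the splitting field is K = Q(sqrt(229), sqrt(130)). The elements 229, 130, 29770 are all non-squares in Q, so sqrt(229) and sqrt(130) generate independent quadratic extensions. Thus [K:Q] = 4 and Gal(K/Q) is generated by the two order-2 automorphisms sqrt(229) ↦ -sqrt(229) and sqrt(130) ↦ -sqrt(130), giving V_4.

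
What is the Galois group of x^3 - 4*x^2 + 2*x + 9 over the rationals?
Gal(K/Q) = S_3 (symmetric group of order 6)

Compute the discriminant of x^3 + (-4)*x^2 + (2)*x + (9): Δ = -1147. Since Δ is not a rational square, the Galois group is not contained in A_3; it must be the full S_3 (irreducibility of the cubic rules out anything smaller).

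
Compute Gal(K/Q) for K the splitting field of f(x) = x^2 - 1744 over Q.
Gal(K/Q) = Z/2Z (cyclic of order 2)

x^2 - 1744 is irreducible over Q since 1744 is not a rational square. The splitting field Q(sqrt(1744)) has degree 2 over Q, and its unique nontrivial automorphism is sqrt(1744) ↦ -sqrt(1744). Hence Gal(Q(sqrt(1744))/Q) = Z/2Z.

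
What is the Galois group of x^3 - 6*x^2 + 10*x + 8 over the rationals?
Gal(K/Q) = S_3 (symmetric group of order 6)

Compute the discriminant of x^3 + (-6)*x^2 + (10)*x + (8): Δ = -3856. Since Δ is not a rational square, the Galois group is not contained in A_3; it must be the full S_3 (irreducibility of the cubic rules out anything smaller).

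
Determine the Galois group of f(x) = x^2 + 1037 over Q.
Gal(K/Q) = Z/2Z (cyclic of order 2)

x^2 + 1037 is irreducible over Q since -1037 is not a rational square. The splitting field Q(sqrt(-1037)) has degree 2 over Q, and its unique nontrivial automorphism is sqrt(-1037) ↦ -sqrt(-1037). Hence Gal(Q(sqrt(-1037))/Q) = Z/2Z.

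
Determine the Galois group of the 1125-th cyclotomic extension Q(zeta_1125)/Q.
|Gal(Q(zeta_1125)/Q)| = phi(1125) = 600; group ≅ (Z/1125Z)^* ≅ Z/6Z × Z/100Z

The n-th cyclotomic polynomial Φ_1125(x) is the minimal polynomial of zeta_1125 over Q and has degree phi(1125) = 600. So Q(zeta_1125) is a degree-600 Galois extension with Galois group (Z/1125Z)^*. By CRT, (Z/1125Z)^* ≅ (Z/9Z)^* × (Z/125Z)^*. Each prime-power unit group is (Z/9Z)^* ≅ Z/6Z; (Z/125Z)^* ≅ Z/100Z. Hence Gal(Q(zeta_1125)/Q) ≅ Z/6Z × Z/100Z.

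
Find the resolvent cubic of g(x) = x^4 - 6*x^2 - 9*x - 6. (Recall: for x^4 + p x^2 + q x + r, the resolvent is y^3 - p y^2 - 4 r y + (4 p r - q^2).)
h(y) = y^3 + 6*y^2 + 24*y + 63

Identify coefficients: p = -6, q = -9, r = -6.
Plug into h(y) = y^3 - p y^2 - 4 r y + (4 p r - q^2):
  h(y) = y^3 - (-6) y^2 - 4*(-6) y + (4*(-6)*(-6) - (-9)^2)
       = y^3 + (6) y^2 + (24) y + (63).
Simplifying: h(y) = y^3 + 6*y^2 + 24*y + 63.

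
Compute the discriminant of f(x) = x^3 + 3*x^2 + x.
Δ = 5

For x^3 + a x^2 + b x + c the discriminant is Δ = 18 a b c - 4 a^3 c + a^2 b^2 - 4 b^3 - 27 c^2.
Plug a = 3, b = 1, c = 0:
  18*(3)*(1)*(0) - 4*(3)^3*(0) + (3)^2*(1)^2 - 4*(1)^3 - 27*(0)^2
  = 0 + (0) + 9 + (-4) + (0)
  = 5.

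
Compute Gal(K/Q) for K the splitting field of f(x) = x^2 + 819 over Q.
Gal(K/Q) = Z/2Z (cyclic of order 2)

x^2 + 819 is irreducible over Q since -819 is not a rational square. The splitting field Q(sqrt(-819)) has degree 2 over Q, and its unique nontrivial automorphism is sqrt(-819) ↦ -sqrt(-819). Hence Gal(Q(sqrt(-819))/Q) = Z/2Z.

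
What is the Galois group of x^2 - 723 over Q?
Gal(K/Q) = Z/2Z (cyclic of order 2)

x^2 - 723 is irreducible over Q since 723 is not a rational square. The splitting field Q(sqrt(723)) has degree 2 over Q, and its unique nontrivial automorphism is sqrt(723) ↦ -sqrt(723). Hence Gal(Q(sqrt(723))/Q) = Z/2Z.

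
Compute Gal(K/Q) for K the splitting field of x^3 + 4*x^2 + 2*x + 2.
Gal(K/Q) = S_3 (symmetric group of order 6)

Compute the discriminant of x^3 + (4)*x^2 + (2)*x + (2): Δ = -300. Since Δ is not a rational square, the Galois group is not contained in A_3; it must be the full S_3 (irreducibility of the cubic rules out anything smaller).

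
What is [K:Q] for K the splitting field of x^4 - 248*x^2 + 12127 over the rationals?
[K:Q] = 4

f factors as (x^2 - 67)(x^2 - 181); the splitting field is K = Q(sqrt(67), sqrt(181)). Since 67, 181, and 12127 are all non-squares in Q, the three subfields Q(sqrt(67)), Q(sqrt(181)), Q(sqrt(12127)) are distinct degree-2 extensions, so [K:Q] = 4 (Klein four Galois group).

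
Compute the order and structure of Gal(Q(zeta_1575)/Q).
|Gal(Q(zeta_1575)/Q)| = phi(1575) = 720; group ≅ (Z/1575Z)^* ≅ Z/6Z × Z/6Z × Z/20Z

The n-th cyclotomic polynomial Φ_1575(x) is the minimal polynomial of zeta_1575 over Q and has degree phi(1575) = 720. So Q(zeta_1575) is a degree-720 Galois extension with Galois group (Z/1575Z)^*. By CRT, (Z/1575Z)^* ≅ (Z/9Z)^* × (Z/25Z)^* × (Z/7Z)^*. Each prime-power unit group is (Z/9Z)^* ≅ Z/6Z; (Z/25Z)^* ≅ Z/20Z; (Z/7Z)^* ≅ Z/6Z. Hence Gal(Q(zeta_1575)/Q) ≅ Z/6Z × Z/6Z × Z/20Z.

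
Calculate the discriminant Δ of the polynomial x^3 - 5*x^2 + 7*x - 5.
Δ = -172

For x^3 + a x^2 + b x + c the discriminant is Δ = 18 a b c - 4 a^3 c + a^2 b^2 - 4 b^3 - 27 c^2.
Plug a = -5, b = 7, c = -5:
  18*(-5)*(7)*(-5) - 4*(-5)^3*(-5) + (-5)^2*(7)^2 - 4*(7)^3 - 27*(-5)^2
  = 3150 + (-2500) + 1225 + (-1372) + (-675)
  = -172.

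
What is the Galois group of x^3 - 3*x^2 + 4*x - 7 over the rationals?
Gal(K/Q) = S_3 (symmetric group of order 6)

Compute the discriminant of x^3 + (-3)*x^2 + (4)*x + (-7): Δ = -679. Since Δ is not a rational square, the Galois group is not contained in A_3; it must be the full S_3 (irreducibility of the cubic rules out anything smaller).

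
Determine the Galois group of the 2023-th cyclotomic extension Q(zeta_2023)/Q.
|Gal(Q(zeta_2023)/Q)| = phi(2023) = 1632; group ≅ (Z/2023Z)^* ≅ Z/6Z × Z/272Z

The n-th cyclotomic polynomial Φ_2023(x) is the minimal polynomial of zeta_2023 over Q and has degree phi(2023) = 1632. So Q(zeta_2023) is a degree-1632 Galois extension with Galois group (Z/2023Z)^*. By CRT, (Z/2023Z)^* ≅ (Z/7Z)^* × (Z/289Z)^*. Each prime-power unit group is (Z/7Z)^* ≅ Z/6Z; (Z/289Z)^* ≅ Z/272Z. Hence Gal(Q(zeta_2023)/Q) ≅ Z/6Z × Z/272Z.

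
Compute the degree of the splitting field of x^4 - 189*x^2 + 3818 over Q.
[K:Q] = 4

f factors as (x^2 - 23)(x^2 - 166); the splitting field is K = Q(sqrt(23), sqrt(166)). Since 23, 166, and 3818 are all non-squares in Q, the three subfields Q(sqrt(23)), Q(sqrt(166)), Q(sqrt(3818)) are distinct degree-2 extensions, so [K:Q] = 4 (Klein four Galois group).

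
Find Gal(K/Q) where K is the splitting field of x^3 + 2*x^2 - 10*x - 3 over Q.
Gal(K/Q) = S_3 (symmetric group of order 6)

Compute the discriminant of x^3 + (2)*x^2 + (-10)*x + (-3): Δ = 5333. Since Δ is not a rational square, the Galois group is not contained in A_3; it must be the full S_3 (irreducibility of the cubic rules out anything smaller).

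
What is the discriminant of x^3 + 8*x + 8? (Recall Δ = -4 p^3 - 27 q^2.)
Δ = -3776

For a depressed cubic x^3 + p x + q the discriminant is Δ = -4 p^3 - 27 q^2 = -4*(8)^3 - 27*(8)^2 = -2048 - 1728 = -3776.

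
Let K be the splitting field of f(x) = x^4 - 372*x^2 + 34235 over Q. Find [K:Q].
[K:Q] = 4

f factors as (x^2 - 167)(x^2 - 205); the splitting field is K = Q(sqrt(167), sqrt(205)). Since 167, 205, and 34235 are all non-squares in Q, the three subfields Q(sqrt(167)), Q(sqrt(205)), Q(sqrt(34235)) are distinct degree-2 extensions, so [K:Q] = 4 (Klein four Galois group).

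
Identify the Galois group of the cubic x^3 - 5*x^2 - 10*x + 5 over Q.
Gal(K/Q) = S_3 (symmetric group of order 6)

Compute the discriminant of x^3 + (-5)*x^2 + (-10)*x + (5): Δ = 12825. Since Δ is not a rational square, the Galois group is not contained in A_3; it must be the full S_3 (irreducibility of the cubic rules out anything smaller).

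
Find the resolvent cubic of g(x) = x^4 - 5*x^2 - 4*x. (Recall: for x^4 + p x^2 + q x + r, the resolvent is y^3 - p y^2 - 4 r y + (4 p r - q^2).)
h(y) = y^3 + 5*y^2 - 16

Identify coefficients: p = -5, q = -4, r = 0.
Plug into h(y) = y^3 - p y^2 - 4 r y + (4 p r - q^2):
  h(y) = y^3 - (-5) y^2 - 4*(0) y + (4*(-5)*(0) - (-4)^2)
       = y^3 + (5) y^2 + (0) y + (-16).
Simplifying: h(y) = y^3 + 5*y^2 - 16.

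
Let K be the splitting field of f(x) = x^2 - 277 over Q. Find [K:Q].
[K:Q] = 2

The polynomial x^2 - 277 is irreducible over Q since 277 is not a perfect square. Its splitting field is Q(sqrt(277)), which has degree 2 over Q.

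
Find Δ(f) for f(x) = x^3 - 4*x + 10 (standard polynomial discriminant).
Δ = -2444

For a depressed cubic x^3 + p x + q the discriminant is Δ = -4 p^3 - 27 q^2 = -4*(-4)^3 - 27*(10)^2 = 256 - 2700 = -2444.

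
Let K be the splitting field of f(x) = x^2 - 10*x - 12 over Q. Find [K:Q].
[K:Q] = 2

The discriminant of x^2 + (-10)*x + (-12) is b^2 - 4c = 100 - (-48) = 148. Since 148 is not a perfect square in Q, the polynomial is irreducible over Q. Its two roots generate a degree-2 extension, so [K:Q] = 2.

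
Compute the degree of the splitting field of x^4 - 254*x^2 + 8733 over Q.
[K:Q] = 4

f factors as (x^2 - 213)(x^2 - 41); the splitting field is K = Q(sqrt(213), sqrt(41)). Since 213, 41, and 8733 are all non-squares in Q, the three subfields Q(sqrt(213)), Q(sqrt(41)), Q(sqrt(8733)) are distinct degree-2 extensions, so [K:Q] = 4 (Klein four Galois group).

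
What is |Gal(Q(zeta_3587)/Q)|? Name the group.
|Gal(Q(zeta_3587)/Q)| = phi(3587) = 3360; group ≅ (Z/3587Z)^* ≅ Z/16Z × Z/210Z

The n-th cyclotomic polynomial Φ_3587(x) is the minimal polynomial of zeta_3587 over Q and has degree phi(3587) = 3360. So Q(zeta_3587) is a degree-3360 Galois extension with Galois group (Z/3587Z)^*. By CRT, (Z/3587Z)^* ≅ (Z/17Z)^* × (Z/211Z)^*. Each prime-power unit group is (Z/17Z)^* ≅ Z/16Z; (Z/211Z)^* ≅ Z/210Z. Hence Gal(Q(zeta_3587)/Q) ≅ Z/16Z × Z/210Z.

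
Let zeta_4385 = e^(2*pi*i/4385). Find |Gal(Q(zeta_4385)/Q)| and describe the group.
|Gal(Q(zeta_4385)/Q)| = phi(4385) = 3504; group ≅ (Z/4385Z)^* ≅ Z/4Z × Z/876Z

The n-th cyclotomic polynomial Φ_4385(x) is the minimal polynomial of zeta_4385 over Q and has degree phi(4385) = 3504. So Q(zeta_4385) is a degree-3504 Galois extension with Galois group (Z/4385Z)^*. By CRT, (Z/4385Z)^* ≅ (Z/5Z)^* × (Z/877Z)^*. Each prime-power unit group is (Z/5Z)^* ≅ Z/4Z; (Z/877Z)^* ≅ Z/876Z. Hence Gal(Q(zeta_4385)/Q) ≅ Z/4Z × Z/876Z.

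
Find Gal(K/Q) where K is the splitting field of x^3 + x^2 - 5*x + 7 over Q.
Gal(K/Q) = S_3 (symmetric group of order 6)

Compute the discriminant of x^3 + (1)*x^2 + (-5)*x + (7): Δ = -1456. Since Δ is not a rational square, the Galois group is not contained in A_3; it must be the full S_3 (irreducibility of the cubic rules out anything smaller).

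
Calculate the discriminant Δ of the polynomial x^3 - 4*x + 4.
Δ = -176

For x^3 + a x^2 + b x + c the discriminant is Δ = 18 a b c - 4 a^3 c + a^2 b^2 - 4 b^3 - 27 c^2.
Plug a = 0, b = -4, c = 4:
  18*(0)*(-4)*(4) - 4*(0)^3*(4) + (0)^2*(-4)^2 - 4*(-4)^3 - 27*(4)^2
  = 0 + (0) + 0 + (256) + (-432)
  = -176.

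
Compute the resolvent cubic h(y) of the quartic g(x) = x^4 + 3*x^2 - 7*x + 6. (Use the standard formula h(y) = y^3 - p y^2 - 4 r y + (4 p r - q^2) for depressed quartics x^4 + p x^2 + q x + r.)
h(y) = y^3 - 3*y^2 - 24*y + 23

Identify coefficients: p = 3, q = -7, r = 6.
Plug into h(y) = y^3 - p y^2 - 4 r y + (4 p r - q^2):
  h(y) = y^3 - (3) y^2 - 4*(6) y + (4*(3)*(6) - (-7)^2)
       = y^3 + (-3) y^2 + (-24) y + (23).
Simplifying: h(y) = y^3 - 3*y^2 - 24*y + 23.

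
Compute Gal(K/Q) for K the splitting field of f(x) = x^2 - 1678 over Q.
Gal(K/Q) = Z/2Z (cyclic of order 2)

x^2 - 1678 is irreducible over Q since 1678 is not a rational square. The splitting field Q(sqrt(1678)) has degree 2 over Q, and its unique nontrivial automorphism is sqrt(1678) ↦ -sqrt(1678). Hence Gal(Q(sqrt(1678))/Q) = Z/2Z.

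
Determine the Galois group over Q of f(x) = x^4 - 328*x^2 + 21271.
Gal(K/Q) = V_4 (Klein four-group, Z/2Z × Z/2Z)

f factors as (x^2 - 89)(x^2 - 239), so the splitting field is K = Q(sqrt(89), sqrt(239)). The elements 89, 239, 21271 are all non-squares in Q, so sqrt(89) and sqrt(239) generate independent quadratic extensions. Thus [K:Q] = 4 and Gal(K/Q) is generated by the two order-2 automorphisms sqrt(89) ↦ -sqrt(89) and sqrt(239) ↦ -sqrt(239), giving V_4.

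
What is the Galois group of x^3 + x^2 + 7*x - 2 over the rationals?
Gal(K/Q) = S_3 (symmetric group of order 6)

Compute the discriminant of x^3 + (1)*x^2 + (7)*x + (-2): Δ = -1675. Since Δ is not a rational square, the Galois group is not contained in A_3; it must be the full S_3 (irreducibility of the cubic rules out anything smaller).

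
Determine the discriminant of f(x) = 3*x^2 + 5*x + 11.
Δ = -107

For a quadratic a x^2 + b x + c the discriminant is Δ = b^2 - 4ac = (5)^2 - 4*(3)*(11) = 25 - (132) = -107.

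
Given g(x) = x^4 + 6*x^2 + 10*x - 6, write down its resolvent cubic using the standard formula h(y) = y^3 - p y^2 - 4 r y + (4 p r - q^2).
h(y) = y^3 - 6*y^2 + 24*y - 244

Identify coefficients: p = 6, q = 10, r = -6.
Plug into h(y) = y^3 - p y^2 - 4 r y + (4 p r - q^2):
  h(y) = y^3 - (6) y^2 - 4*(-6) y + (4*(6)*(-6) - (10)^2)
       = y^3 + (-6) y^2 + (24) y + (-244).
Simplifying: h(y) = y^3 - 6*y^2 + 24*y - 244.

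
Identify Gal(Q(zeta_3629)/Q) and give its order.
|Gal(Q(zeta_3629)/Q)| = phi(3629) = 3420; group ≅ (Z/3629Z)^* ≅ Z/18Z × Z/190Z

The n-th cyclotomic polynomial Φ_3629(x) is the minimal polynomial of zeta_3629 over Q and has degree phi(3629) = 3420. So Q(zeta_3629) is a degree-3420 Galois extension with Galois group (Z/3629Z)^*. By CRT, (Z/3629Z)^* ≅ (Z/19Z)^* × (Z/191Z)^*. Each prime-power unit group is (Z/19Z)^* ≅ Z/18Z; (Z/191Z)^* ≅ Z/190Z. Hence Gal(Q(zeta_3629)/Q) ≅ Z/18Z × Z/190Z.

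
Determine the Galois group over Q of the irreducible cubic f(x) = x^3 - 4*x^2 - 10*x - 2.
Gal(K/Q) = S_3 (symmetric group of order 6)

Compute the discriminant of x^3 + (-4)*x^2 + (-10)*x + (-2): Δ = 3540. Since Δ is not a rational square, the Galois group is not contained in A_3; it must be the full S_3 (irreducibility of the cubic rules out anything smaller).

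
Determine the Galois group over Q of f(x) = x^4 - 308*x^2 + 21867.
Gal(K/Q) = V_4 (Klein four-group, Z/2Z × Z/2Z)

f factors as (x^2 - 111)(x^2 - 197), so the splitting field is K = Q(sqrt(111), sqrt(197)). The elements 111, 197, 21867 are all non-squares in Q, so sqrt(111) and sqrt(197) generate independent quadratic extensions. Thus [K:Q] = 4 and Gal(K/Q) is generated by the two order-2 automorphisms sqrt(111) ↦ -sqrt(111) and sqrt(197) ↦ -sqrt(197), giving V_4.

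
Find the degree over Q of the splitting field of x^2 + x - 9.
[K:Q] = 2

The discriminant of x^2 + (1)*x + (-9) is b^2 - 4c = 1 - (-36) = 37. Since 37 is not a perfect square in Q, the polynomial is irreducible over Q. Its two roots generate a degree-2 extension, so [K:Q] = 2.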